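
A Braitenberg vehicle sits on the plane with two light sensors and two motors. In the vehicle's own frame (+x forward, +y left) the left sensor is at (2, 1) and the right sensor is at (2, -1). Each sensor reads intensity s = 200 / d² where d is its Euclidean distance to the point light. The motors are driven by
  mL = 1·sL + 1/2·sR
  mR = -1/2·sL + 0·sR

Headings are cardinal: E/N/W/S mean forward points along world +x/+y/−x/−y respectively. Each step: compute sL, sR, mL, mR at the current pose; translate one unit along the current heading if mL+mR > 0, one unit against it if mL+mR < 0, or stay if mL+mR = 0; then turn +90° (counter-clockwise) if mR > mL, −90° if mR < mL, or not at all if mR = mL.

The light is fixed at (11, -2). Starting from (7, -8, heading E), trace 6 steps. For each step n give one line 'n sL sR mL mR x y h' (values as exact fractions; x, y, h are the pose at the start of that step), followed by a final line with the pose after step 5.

0 200/29 200/53 13500/1537 -100/29 7 -8 E
1 50/17 5/2 285/68 -25/17 8 -8 S
2 200/89 200/61 21100/5429 -100/89 8 -9 W
3 4 100/17 118/17 -2 7 -9 N
4 200/29 200/53 13500/1537 -100/29 7 -8 E
5 50/17 5/2 285/68 -25/17 8 -8 S
final 8 -9 W

n=0: pose=(7,-8,E); sL=200/29, sR=200/53; mL=13500/1537, mR=-100/29; mL+mR=8200/1537 → advance +1; mR−mL=-18800/1537 → turn -1·90°
n=1: pose=(8,-8,S); sL=50/17, sR=5/2; mL=285/68, mR=-25/17; mL+mR=185/68 → advance +1; mR−mL=-385/68 → turn -1·90°
n=2: pose=(8,-9,W); sL=200/89, sR=200/61; mL=21100/5429, mR=-100/89; mL+mR=15000/5429 → advance +1; mR−mL=-27200/5429 → turn -1·90°
n=3: pose=(7,-9,N); sL=4, sR=100/17; mL=118/17, mR=-2; mL+mR=84/17 → advance +1; mR−mL=-152/17 → turn -1·90°
n=4: pose=(7,-8,E); sL=200/29, sR=200/53; mL=13500/1537, mR=-100/29; mL+mR=8200/1537 → advance +1; mR−mL=-18800/1537 → turn -1·90°
n=5: pose=(8,-8,S); sL=50/17, sR=5/2; mL=285/68, mR=-25/17; mL+mR=185/68 → advance +1; mR−mL=-385/68 → turn -1·90°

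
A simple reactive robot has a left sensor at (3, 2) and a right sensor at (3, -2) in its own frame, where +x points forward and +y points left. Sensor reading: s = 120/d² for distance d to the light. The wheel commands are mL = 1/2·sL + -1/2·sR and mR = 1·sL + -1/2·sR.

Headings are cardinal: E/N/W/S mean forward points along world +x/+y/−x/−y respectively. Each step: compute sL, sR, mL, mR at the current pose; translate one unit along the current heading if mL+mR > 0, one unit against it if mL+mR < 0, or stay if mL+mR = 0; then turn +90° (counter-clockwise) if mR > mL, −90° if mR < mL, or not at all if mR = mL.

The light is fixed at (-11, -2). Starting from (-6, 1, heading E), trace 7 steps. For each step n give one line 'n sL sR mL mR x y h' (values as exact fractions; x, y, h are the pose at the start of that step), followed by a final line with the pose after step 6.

n=0: pose=(-6,1,E); sL=120/89, sR=24/13; mL=-288/1157, mR=492/1157; mL+mR=204/1157 → advance +1; mR−mL=60/89 → turn +1·90°
n=1: pose=(-5,1,N); sL=30/13, sR=6/5; mL=36/65, mR=111/65; mL+mR=147/65 → advance +1; mR−mL=15/13 → turn +1·90°
n=2: pose=(-5,2,W); sL=120/13, sR=8/3; mL=128/39, mR=308/39; mL+mR=436/39 → advance +1; mR−mL=60/13 → turn +1·90°
n=3: pose=(-6,2,S); sL=12/5, sR=12; mL=-24/5, mR=-18/5; mL+mR=-42/5 → advance -1; mR−mL=6/5 → turn +1·90°
n=4: pose=(-6,3,E); sL=120/113, sR=120/73; mL=-2400/8249, mR=1980/8249; mL+mR=-420/8249 → advance -1; mR−mL=60/113 → turn +1·90°
n=5: pose=(-7,3,N); sL=30/17, sR=6/5; mL=24/85, mR=99/85; mL+mR=123/85 → advance +1; mR−mL=15/17 → turn +1·90°
n=6: pose=(-7,4,W); sL=120/17, sR=24/13; mL=576/221, mR=1356/221; mL+mR=1932/221 → advance +1; mR−mL=60/17 → turn +1·90°

0 120/89 24/13 -288/1157 492/1157 -6 1 E
1 30/13 6/5 36/65 111/65 -5 1 N
2 120/13 8/3 128/39 308/39 -5 2 W
3 12/5 12 -24/5 -18/5 -6 2 S
4 120/113 120/73 -2400/8249 1980/8249 -6 3 E
5 30/17 6/5 24/85 99/85 -7 3 N
6 120/17 24/13 576/221 1356/221 -7 4 W
final -8 4 S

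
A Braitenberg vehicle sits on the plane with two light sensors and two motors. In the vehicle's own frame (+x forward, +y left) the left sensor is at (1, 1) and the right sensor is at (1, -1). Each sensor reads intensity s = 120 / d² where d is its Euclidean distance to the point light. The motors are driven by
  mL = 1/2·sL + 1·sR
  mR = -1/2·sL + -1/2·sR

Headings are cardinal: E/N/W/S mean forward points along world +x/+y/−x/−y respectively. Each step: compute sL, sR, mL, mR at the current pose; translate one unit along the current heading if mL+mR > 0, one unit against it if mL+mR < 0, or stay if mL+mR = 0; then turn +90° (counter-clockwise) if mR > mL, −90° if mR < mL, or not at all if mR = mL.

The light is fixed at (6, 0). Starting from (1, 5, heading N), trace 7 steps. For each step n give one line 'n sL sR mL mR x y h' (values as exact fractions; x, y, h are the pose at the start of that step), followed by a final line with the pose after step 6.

0 5/3 30/13 245/78 -155/78 1 5 N
1 24/13 120/41 2052/533 -1272/533 1 6 E
2 60/17 12/5 354/85 -252/85 2 6 S
3 120/41 120/61 8580/2501 -6120/2501 2 5 W
4 5/3 30/13 245/78 -155/78 1 5 N
5 24/13 120/41 2052/533 -1272/533 1 6 E
6 60/17 12/5 354/85 -252/85 2 6 S
final 2 5 W

n=0: pose=(1,5,N); sL=5/3, sR=30/13; mL=245/78, mR=-155/78; mL+mR=15/13 → advance +1; mR−mL=-200/39 → turn -1·90°
n=1: pose=(1,6,E); sL=24/13, sR=120/41; mL=2052/533, mR=-1272/533; mL+mR=60/41 → advance +1; mR−mL=-3324/533 → turn -1·90°
n=2: pose=(2,6,S); sL=60/17, sR=12/5; mL=354/85, mR=-252/85; mL+mR=6/5 → advance +1; mR−mL=-606/85 → turn -1·90°
n=3: pose=(2,5,W); sL=120/41, sR=120/61; mL=8580/2501, mR=-6120/2501; mL+mR=60/61 → advance +1; mR−mL=-14700/2501 → turn -1·90°
n=4: pose=(1,5,N); sL=5/3, sR=30/13; mL=245/78, mR=-155/78; mL+mR=15/13 → advance +1; mR−mL=-200/39 → turn -1·90°
n=5: pose=(1,6,E); sL=24/13, sR=120/41; mL=2052/533, mR=-1272/533; mL+mR=60/41 → advance +1; mR−mL=-3324/533 → turn -1·90°
n=6: pose=(2,6,S); sL=60/17, sR=12/5; mL=354/85, mR=-252/85; mL+mR=6/5 → advance +1; mR−mL=-606/85 → turn -1·90°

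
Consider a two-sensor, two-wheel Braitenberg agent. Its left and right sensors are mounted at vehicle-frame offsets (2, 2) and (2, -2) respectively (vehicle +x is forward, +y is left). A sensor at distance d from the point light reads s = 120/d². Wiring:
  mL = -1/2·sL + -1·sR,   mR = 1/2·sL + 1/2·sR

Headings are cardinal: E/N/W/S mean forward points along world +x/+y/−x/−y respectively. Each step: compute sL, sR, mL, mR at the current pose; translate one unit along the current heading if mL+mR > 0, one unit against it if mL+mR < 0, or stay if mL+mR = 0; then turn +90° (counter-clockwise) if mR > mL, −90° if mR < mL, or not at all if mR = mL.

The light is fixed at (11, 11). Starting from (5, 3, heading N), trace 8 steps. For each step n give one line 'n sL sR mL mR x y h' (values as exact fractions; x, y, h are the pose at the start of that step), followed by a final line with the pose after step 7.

0 6/5 30/13 -189/65 114/65 5 3 N
1 24/37 120/113 -5796/4181 3576/4181 5 2 W
2 12/13 12/17 -258/221 180/221 6 2 S
3 8/3 120/109 -796/327 616/327 6 3 E
4 6/5 30/13 -189/65 114/65 5 3 N
5 24/37 120/113 -5796/4181 3576/4181 5 2 W
6 12/13 12/17 -258/221 180/221 6 2 S
7 8/3 120/109 -796/327 616/327 6 3 E
final 5 3 N

n=0: pose=(5,3,N); sL=6/5, sR=30/13; mL=-189/65, mR=114/65; mL+mR=-15/13 → advance -1; mR−mL=303/65 → turn +1·90°
n=1: pose=(5,2,W); sL=24/37, sR=120/113; mL=-5796/4181, mR=3576/4181; mL+mR=-60/113 → advance -1; mR−mL=9372/4181 → turn +1·90°
n=2: pose=(6,2,S); sL=12/13, sR=12/17; mL=-258/221, mR=180/221; mL+mR=-6/17 → advance -1; mR−mL=438/221 → turn +1·90°
n=3: pose=(6,3,E); sL=8/3, sR=120/109; mL=-796/327, mR=616/327; mL+mR=-60/109 → advance -1; mR−mL=1412/327 → turn +1·90°
n=4: pose=(5,3,N); sL=6/5, sR=30/13; mL=-189/65, mR=114/65; mL+mR=-15/13 → advance -1; mR−mL=303/65 → turn +1·90°
n=5: pose=(5,2,W); sL=24/37, sR=120/113; mL=-5796/4181, mR=3576/4181; mL+mR=-60/113 → advance -1; mR−mL=9372/4181 → turn +1·90°
n=6: pose=(6,2,S); sL=12/13, sR=12/17; mL=-258/221, mR=180/221; mL+mR=-6/17 → advance -1; mR−mL=438/221 → turn +1·90°
n=7: pose=(6,3,E); sL=8/3, sR=120/109; mL=-796/327, mR=616/327; mL+mR=-60/109 → advance -1; mR−mL=1412/327 → turn +1·90°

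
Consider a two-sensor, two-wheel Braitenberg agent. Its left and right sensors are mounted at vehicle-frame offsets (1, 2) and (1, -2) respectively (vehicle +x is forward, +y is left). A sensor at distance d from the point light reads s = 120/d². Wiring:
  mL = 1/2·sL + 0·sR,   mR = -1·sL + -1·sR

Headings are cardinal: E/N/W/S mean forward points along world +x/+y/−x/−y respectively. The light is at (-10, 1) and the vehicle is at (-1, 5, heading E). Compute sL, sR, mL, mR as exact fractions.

left sensor world pos  = (0, 7); dL² = 136
right sensor world pos = (0, 3); dR² = 104
sL = 120/136 = 15/17
sR = 120/104 = 15/13
mL = 1/2·sL + 0·sR = 15/34
mR = -1·sL + -1·sR = -450/221

15/17 15/13 15/34 -450/221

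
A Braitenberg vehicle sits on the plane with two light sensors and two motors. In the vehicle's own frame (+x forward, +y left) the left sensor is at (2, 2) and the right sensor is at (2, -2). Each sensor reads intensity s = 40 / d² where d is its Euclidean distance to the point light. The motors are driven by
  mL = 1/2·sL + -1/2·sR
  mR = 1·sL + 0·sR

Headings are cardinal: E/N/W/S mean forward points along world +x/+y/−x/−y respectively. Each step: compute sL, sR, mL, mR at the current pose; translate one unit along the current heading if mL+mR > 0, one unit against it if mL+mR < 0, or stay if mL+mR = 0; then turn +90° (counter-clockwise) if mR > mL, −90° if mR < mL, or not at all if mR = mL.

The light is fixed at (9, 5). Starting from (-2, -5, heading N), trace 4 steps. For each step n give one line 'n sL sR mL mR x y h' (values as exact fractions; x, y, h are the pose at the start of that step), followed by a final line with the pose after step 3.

0 40/233 8/29 -352/6757 40/233 -2 -5 N
1 4/29 20/109 -72/3161 4/29 -2 -4 W
2 40/221 40/317 1920/70057 40/221 -3 -4 S
3 10/41 10/61 100/2501 10/41 -3 -5 E
final -2 -5 N

n=0: pose=(-2,-5,N); sL=40/233, sR=8/29; mL=-352/6757, mR=40/233; mL+mR=808/6757 → advance +1; mR−mL=1512/6757 → turn +1·90°
n=1: pose=(-2,-4,W); sL=4/29, sR=20/109; mL=-72/3161, mR=4/29; mL+mR=364/3161 → advance +1; mR−mL=508/3161 → turn +1·90°
n=2: pose=(-3,-4,S); sL=40/221, sR=40/317; mL=1920/70057, mR=40/221; mL+mR=14600/70057 → advance +1; mR−mL=10760/70057 → turn +1·90°
n=3: pose=(-3,-5,E); sL=10/41, sR=10/61; mL=100/2501, mR=10/41; mL+mR=710/2501 → advance +1; mR−mL=510/2501 → turn +1·90°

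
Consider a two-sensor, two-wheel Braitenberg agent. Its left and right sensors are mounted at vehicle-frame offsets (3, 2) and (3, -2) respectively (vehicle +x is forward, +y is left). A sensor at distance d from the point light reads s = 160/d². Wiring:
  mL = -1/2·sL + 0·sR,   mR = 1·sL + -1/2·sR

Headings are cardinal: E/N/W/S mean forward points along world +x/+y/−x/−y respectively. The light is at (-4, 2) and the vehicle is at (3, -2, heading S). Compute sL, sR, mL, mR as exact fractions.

left sensor world pos  = (5, -5); dL² = 130
right sensor world pos = (1, -5); dR² = 74
sL = 160/130 = 16/13
sR = 160/74 = 80/37
mL = -1/2·sL + 0·sR = -8/13
mR = 1·sL + -1/2·sR = 72/481

16/13 80/37 -8/13 72/481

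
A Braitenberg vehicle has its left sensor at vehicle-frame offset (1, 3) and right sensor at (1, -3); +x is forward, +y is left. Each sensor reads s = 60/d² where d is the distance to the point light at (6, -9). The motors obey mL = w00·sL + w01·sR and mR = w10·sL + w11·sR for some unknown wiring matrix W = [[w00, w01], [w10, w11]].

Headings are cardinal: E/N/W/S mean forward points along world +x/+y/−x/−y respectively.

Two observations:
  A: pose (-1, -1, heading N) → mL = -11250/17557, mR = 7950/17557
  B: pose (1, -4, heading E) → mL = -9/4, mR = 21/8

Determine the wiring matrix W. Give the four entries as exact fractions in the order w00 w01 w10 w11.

-1 -1/2 -1/2 1

obs A: pose=(-1,-1,N) → sL=60/181, sR=60/97, mL=-11250/17557, mR=7950/17557
obs B: pose=(1,-4,E) → sL=3/4, sR=3, mL=-9/4, mR=21/8
sensor matrix S = [[60/181, 60/97], [3/4, 3]]; det S = 9315/17557
solve [mL_A; mL_B] = S·[w00; w01] and [mR_A; mR_B] = S·[w10; w11]:
  w00 = -1, w01 = -1/2, w10 = -1/2, w11 = 1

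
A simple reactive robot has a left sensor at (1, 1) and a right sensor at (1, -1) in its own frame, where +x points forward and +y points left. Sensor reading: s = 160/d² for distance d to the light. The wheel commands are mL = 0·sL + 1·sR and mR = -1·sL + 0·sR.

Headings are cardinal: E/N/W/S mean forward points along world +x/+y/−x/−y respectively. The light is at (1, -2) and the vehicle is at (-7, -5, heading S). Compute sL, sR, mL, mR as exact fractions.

32/13 160/97 160/97 -32/13

left sensor world pos  = (-6, -6); dL² = 65
right sensor world pos = (-8, -6); dR² = 97
sL = 160/65 = 32/13
sR = 160/97 = 160/97
mL = 0·sL + 1·sR = 160/97
mR = -1·sL + 0·sR = -32/13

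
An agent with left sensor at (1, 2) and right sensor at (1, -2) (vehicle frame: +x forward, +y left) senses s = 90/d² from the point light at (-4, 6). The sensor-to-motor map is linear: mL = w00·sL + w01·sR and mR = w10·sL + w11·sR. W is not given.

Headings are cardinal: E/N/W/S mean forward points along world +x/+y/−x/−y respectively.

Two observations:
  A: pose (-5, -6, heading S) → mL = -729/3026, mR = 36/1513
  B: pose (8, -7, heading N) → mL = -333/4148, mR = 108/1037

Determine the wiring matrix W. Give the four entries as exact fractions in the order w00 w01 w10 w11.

obs A: pose=(-5,-6,S) → sL=9/17, sR=45/89, mL=-729/3026, mR=36/1513
obs B: pose=(8,-7,N) → sL=45/122, sR=9/34, mL=-333/4148, mR=108/1037
sensor matrix S = [[9/17, 45/89], [45/122, 9/34]]; det S = -72738/1568981
solve [mL_A; mL_B] = S·[w00; w01] and [mR_A; mR_B] = S·[w10; w11]:
  w00 = 1/2, w01 = -1, w10 = 1, w11 = -1

1/2 -1 1 -1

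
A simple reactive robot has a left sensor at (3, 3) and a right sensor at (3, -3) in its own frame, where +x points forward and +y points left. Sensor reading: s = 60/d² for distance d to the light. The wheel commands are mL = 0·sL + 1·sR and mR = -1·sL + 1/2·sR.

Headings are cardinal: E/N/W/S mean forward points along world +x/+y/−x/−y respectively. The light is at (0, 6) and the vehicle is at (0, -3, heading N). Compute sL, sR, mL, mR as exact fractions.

4/3 4/3 4/3 -2/3

left sensor world pos  = (-3, 0); dL² = 45
right sensor world pos = (3, 0); dR² = 45
sL = 60/45 = 4/3
sR = 60/45 = 4/3
mL = 0·sL + 1·sR = 4/3
mR = -1·sL + 1/2·sR = -2/3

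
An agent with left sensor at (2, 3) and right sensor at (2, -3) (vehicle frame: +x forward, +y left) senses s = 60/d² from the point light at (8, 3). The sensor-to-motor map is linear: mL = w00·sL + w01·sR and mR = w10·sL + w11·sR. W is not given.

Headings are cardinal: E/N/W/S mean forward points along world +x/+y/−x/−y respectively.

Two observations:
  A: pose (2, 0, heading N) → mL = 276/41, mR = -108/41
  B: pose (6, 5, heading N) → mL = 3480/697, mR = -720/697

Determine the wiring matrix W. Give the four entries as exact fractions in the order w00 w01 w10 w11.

1 1 1/2 -1/2

obs A: pose=(2,0,N) → sL=30/41, sR=6, mL=276/41, mR=-108/41
obs B: pose=(6,5,N) → sL=60/41, sR=60/17, mL=3480/697, mR=-720/697
sensor matrix S = [[30/41, 6], [60/41, 60/17]]; det S = -4320/697
solve [mL_A; mL_B] = S·[w00; w01] and [mR_A; mR_B] = S·[w10; w11]:
  w00 = 1, w01 = 1, w10 = 1/2, w11 = -1/2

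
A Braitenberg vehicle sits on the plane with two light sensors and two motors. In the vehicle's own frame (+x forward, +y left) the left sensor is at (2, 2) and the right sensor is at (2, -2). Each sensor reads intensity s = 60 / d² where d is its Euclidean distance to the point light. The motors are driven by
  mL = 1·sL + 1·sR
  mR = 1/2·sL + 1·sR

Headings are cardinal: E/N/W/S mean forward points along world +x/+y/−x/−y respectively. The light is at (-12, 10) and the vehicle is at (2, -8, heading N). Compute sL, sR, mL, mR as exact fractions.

left sensor world pos  = (0, -6); dL² = 400
right sensor world pos = (4, -6); dR² = 512
sL = 60/400 = 3/20
sR = 60/512 = 15/128
mL = 1·sL + 1·sR = 171/640
mR = 1/2·sL + 1·sR = 123/640

3/20 15/128 171/640 123/640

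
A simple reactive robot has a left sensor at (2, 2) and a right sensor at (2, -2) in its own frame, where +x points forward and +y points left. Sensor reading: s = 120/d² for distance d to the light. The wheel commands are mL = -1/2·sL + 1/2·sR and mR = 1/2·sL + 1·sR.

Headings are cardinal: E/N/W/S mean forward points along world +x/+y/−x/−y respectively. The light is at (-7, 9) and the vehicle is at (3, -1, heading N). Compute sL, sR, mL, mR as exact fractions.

left sensor world pos  = (1, 1); dL² = 128
right sensor world pos = (5, 1); dR² = 208
sL = 120/128 = 15/16
sR = 120/208 = 15/26
mL = -1/2·sL + 1/2·sR = -75/416
mR = 1/2·sL + 1·sR = 435/416

15/16 15/26 -75/416 435/416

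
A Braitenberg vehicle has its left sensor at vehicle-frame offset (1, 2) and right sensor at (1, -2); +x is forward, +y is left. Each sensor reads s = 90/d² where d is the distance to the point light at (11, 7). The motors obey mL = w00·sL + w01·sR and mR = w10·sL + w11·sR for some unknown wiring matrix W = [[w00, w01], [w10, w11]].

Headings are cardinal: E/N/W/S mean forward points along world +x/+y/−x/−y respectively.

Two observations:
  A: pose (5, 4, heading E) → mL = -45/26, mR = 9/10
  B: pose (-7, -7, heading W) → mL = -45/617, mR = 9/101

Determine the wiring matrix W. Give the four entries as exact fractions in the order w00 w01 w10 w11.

obs A: pose=(5,4,E) → sL=45/13, sR=9/5, mL=-45/26, mR=9/10
obs B: pose=(-7,-7,W) → sL=90/617, sR=18/101, mL=-45/617, mR=9/101
sensor matrix S = [[45/13, 9/5], [90/617, 18/101]]; det S = 287064/810121
solve [mL_A; mL_B] = S·[w00; w01] and [mR_A; mR_B] = S·[w10; w11]:
  w00 = -1/2, w01 = 0, w10 = 0, w11 = 1/2

-1/2 0 0 1/2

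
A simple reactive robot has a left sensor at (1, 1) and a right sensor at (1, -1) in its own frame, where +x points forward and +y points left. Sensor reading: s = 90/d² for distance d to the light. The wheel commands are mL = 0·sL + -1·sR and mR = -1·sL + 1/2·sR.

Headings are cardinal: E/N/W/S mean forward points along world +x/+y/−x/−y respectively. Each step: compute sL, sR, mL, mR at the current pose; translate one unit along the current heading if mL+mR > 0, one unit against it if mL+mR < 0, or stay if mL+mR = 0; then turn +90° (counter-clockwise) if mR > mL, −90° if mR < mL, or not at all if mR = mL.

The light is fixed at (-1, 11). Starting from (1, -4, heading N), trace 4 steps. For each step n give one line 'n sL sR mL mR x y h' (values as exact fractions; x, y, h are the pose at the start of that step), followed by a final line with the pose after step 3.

n=0: pose=(1,-4,N); sL=90/197, sR=18/41; mL=-18/41, mR=-1917/8077; mL+mR=-5463/8077 → advance -1; mR−mL=1629/8077 → turn +1·90°
n=1: pose=(1,-5,W); sL=9/29, sR=45/113; mL=-45/113, mR=-729/6554; mL+mR=-3339/6554 → advance -1; mR−mL=1881/6554 → turn +1·90°
n=2: pose=(2,-5,S); sL=18/61, sR=90/293; mL=-90/293, mR=-2529/17873; mL+mR=-8019/17873 → advance -1; mR−mL=2961/17873 → turn +1·90°
n=3: pose=(2,-4,E); sL=45/106, sR=45/136; mL=-45/136, mR=-3735/14416; mL+mR=-8505/14416 → advance -1; mR−mL=1035/14416 → turn +1·90°

0 90/197 18/41 -18/41 -1917/8077 1 -4 N
1 9/29 45/113 -45/113 -729/6554 1 -5 W
2 18/61 90/293 -90/293 -2529/17873 2 -5 S
3 45/106 45/136 -45/136 -3735/14416 2 -4 E
final 1 -4 N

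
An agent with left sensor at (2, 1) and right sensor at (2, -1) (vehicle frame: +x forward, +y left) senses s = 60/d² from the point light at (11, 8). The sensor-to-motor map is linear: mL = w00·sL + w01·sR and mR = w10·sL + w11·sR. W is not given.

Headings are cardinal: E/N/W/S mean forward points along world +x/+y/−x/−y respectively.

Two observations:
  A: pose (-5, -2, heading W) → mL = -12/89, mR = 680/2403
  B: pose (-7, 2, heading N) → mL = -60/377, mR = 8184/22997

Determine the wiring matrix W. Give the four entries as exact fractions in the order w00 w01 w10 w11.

obs A: pose=(-5,-2,W) → sL=12/89, sR=4/27, mL=-12/89, mR=680/2403
obs B: pose=(-7,2,N) → sL=60/377, sR=12/61, mL=-60/377, mR=8184/22997
sensor matrix S = [[12/89, 4/27], [60/377, 12/61]]; det S = 54272/18420597
solve [mL_A; mL_B] = S·[w00; w01] and [mR_A; mR_B] = S·[w10; w11]:
  w00 = -1, w01 = 0, w10 = 1, w11 = 1

-1 0 1 1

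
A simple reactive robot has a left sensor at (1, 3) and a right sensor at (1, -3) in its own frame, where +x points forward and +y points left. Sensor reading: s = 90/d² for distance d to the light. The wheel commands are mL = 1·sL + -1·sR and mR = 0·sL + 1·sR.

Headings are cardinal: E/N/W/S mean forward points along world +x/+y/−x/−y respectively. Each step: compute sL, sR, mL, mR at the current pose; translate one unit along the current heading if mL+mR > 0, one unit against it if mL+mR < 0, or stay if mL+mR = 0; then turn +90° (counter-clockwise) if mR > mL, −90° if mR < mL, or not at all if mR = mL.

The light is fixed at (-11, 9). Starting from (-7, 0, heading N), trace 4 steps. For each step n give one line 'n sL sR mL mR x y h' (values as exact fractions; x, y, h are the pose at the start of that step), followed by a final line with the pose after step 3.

0 18/13 90/113 864/1469 90/113 -7 0 N
1 9/13 45/17 -432/221 45/17 -7 1 W
2 10/13 10/9 -40/117 10/9 -8 1 S
3 45/26 9/16 243/208 9/16 -8 0 E
final -7 0 S

n=0: pose=(-7,0,N); sL=18/13, sR=90/113; mL=864/1469, mR=90/113; mL+mR=18/13 → advance +1; mR−mL=306/1469 → turn +1·90°
n=1: pose=(-7,1,W); sL=9/13, sR=45/17; mL=-432/221, mR=45/17; mL+mR=9/13 → advance +1; mR−mL=1017/221 → turn +1·90°
n=2: pose=(-8,1,S); sL=10/13, sR=10/9; mL=-40/117, mR=10/9; mL+mR=10/13 → advance +1; mR−mL=170/117 → turn +1·90°
n=3: pose=(-8,0,E); sL=45/26, sR=9/16; mL=243/208, mR=9/16; mL+mR=45/26 → advance +1; mR−mL=-63/104 → turn -1·90°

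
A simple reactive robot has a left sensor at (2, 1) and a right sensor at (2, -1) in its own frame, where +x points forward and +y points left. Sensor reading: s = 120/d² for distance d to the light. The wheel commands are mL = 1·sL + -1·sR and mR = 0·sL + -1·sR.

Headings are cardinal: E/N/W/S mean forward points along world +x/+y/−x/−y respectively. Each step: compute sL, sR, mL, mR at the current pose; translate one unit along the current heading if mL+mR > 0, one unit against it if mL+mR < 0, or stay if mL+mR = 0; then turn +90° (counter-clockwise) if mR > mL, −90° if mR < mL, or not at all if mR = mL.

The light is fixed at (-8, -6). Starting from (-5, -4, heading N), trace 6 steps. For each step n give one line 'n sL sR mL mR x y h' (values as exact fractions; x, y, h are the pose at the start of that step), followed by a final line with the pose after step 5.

n=0: pose=(-5,-4,N); sL=6, sR=15/4; mL=9/4, mR=-15/4; mL+mR=-3/2 → advance -1; mR−mL=-6 → turn -1·90°
n=1: pose=(-5,-5,E); sL=120/29, sR=24/5; mL=-96/145, mR=-24/5; mL+mR=-792/145 → advance -1; mR−mL=-120/29 → turn -1·90°
n=2: pose=(-6,-5,S); sL=12, sR=60; mL=-48, mR=-60; mL+mR=-108 → advance -1; mR−mL=-12 → turn -1·90°
n=3: pose=(-6,-4,W); sL=120, sR=40/3; mL=320/3, mR=-40/3; mL+mR=280/3 → advance +1; mR−mL=-120 → turn -1·90°
n=4: pose=(-7,-4,N); sL=15/2, sR=6; mL=3/2, mR=-6; mL+mR=-9/2 → advance -1; mR−mL=-15/2 → turn -1·90°
n=5: pose=(-7,-5,E); sL=120/13, sR=40/3; mL=-160/39, mR=-40/3; mL+mR=-680/39 → advance -1; mR−mL=-120/13 → turn -1·90°

0 6 15/4 9/4 -15/4 -5 -4 N
1 120/29 24/5 -96/145 -24/5 -5 -5 E
2 12 60 -48 -60 -6 -5 S
3 120 40/3 320/3 -40/3 -6 -4 W
4 15/2 6 3/2 -6 -7 -4 N
5 120/13 40/3 -160/39 -40/3 -7 -5 E
final -8 -5 S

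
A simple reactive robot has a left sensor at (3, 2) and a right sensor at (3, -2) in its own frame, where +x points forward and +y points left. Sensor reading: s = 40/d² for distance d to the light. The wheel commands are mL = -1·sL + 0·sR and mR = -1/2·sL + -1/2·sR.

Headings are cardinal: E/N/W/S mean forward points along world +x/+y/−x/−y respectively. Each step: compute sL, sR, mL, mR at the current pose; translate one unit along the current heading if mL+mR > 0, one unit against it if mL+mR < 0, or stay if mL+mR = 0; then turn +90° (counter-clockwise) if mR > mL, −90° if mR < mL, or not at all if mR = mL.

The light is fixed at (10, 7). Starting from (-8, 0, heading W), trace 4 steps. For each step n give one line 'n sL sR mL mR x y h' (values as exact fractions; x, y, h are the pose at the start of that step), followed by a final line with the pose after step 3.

n=0: pose=(-8,0,W); sL=20/261, sR=20/233; mL=-20/261, mR=-4940/60813; mL+mR=-3200/20271 → advance -1; mR−mL=-280/60813 → turn -1·90°
n=1: pose=(-7,0,N); sL=40/377, sR=40/241; mL=-40/377, mR=-12360/90857; mL+mR=-22000/90857 → advance -1; mR−mL=-2720/90857 → turn -1·90°
n=2: pose=(-7,-1,E); sL=5/29, sR=5/37; mL=-5/29, mR=-165/1073; mL+mR=-350/1073 → advance -1; mR−mL=20/1073 → turn +1·90°
n=3: pose=(-8,-1,N); sL=8/85, sR=40/281; mL=-8/85, mR=-2824/23885; mL+mR=-5072/23885 → advance -1; mR−mL=-576/23885 → turn -1·90°

0 20/261 20/233 -20/261 -4940/60813 -8 0 W
1 40/377 40/241 -40/377 -12360/90857 -7 0 N
2 5/29 5/37 -5/29 -165/1073 -7 -1 E
3 8/85 40/281 -8/85 -2824/23885 -8 -1 N
final -8 -2 E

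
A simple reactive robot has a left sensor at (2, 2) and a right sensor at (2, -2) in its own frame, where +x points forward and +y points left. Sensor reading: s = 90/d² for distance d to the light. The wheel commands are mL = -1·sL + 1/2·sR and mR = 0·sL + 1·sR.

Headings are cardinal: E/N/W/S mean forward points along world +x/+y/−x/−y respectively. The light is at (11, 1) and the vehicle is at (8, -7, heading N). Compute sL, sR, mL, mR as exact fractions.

90/61 90/37 -585/2257 90/37

left sensor world pos  = (6, -5); dL² = 61
right sensor world pos = (10, -5); dR² = 37
sL = 90/61 = 90/61
sR = 90/37 = 90/37
mL = -1·sL + 1/2·sR = -585/2257
mR = 0·sL + 1·sR = 90/37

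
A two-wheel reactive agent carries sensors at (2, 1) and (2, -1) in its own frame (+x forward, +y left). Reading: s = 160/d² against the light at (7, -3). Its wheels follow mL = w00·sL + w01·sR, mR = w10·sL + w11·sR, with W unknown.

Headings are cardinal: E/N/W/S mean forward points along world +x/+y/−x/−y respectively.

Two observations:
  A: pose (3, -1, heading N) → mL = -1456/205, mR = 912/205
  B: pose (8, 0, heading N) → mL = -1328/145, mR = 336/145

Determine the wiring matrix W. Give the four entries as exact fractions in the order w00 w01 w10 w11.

-1 -1/2 -1/2 1

obs A: pose=(3,-1,N) → sL=160/41, sR=32/5, mL=-1456/205, mR=912/205
obs B: pose=(8,0,N) → sL=32/5, sR=160/29, mL=-1328/145, mR=336/145
sensor matrix S = [[160/41, 32/5], [32/5, 160/29]]; det S = -577536/29725
solve [mL_A; mL_B] = S·[w00; w01] and [mR_A; mR_B] = S·[w10; w11]:
  w00 = -1, w01 = -1/2, w10 = -1/2, w11 = 1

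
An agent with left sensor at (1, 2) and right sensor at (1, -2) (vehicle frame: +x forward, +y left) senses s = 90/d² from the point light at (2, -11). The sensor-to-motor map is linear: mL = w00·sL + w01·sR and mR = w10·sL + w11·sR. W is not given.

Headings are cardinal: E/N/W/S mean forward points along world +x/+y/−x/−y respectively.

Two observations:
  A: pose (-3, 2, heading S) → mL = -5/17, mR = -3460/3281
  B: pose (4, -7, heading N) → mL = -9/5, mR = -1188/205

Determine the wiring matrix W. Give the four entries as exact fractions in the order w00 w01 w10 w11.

obs A: pose=(-3,2,S) → sL=10/17, sR=90/193, mL=-5/17, mR=-3460/3281
obs B: pose=(4,-7,N) → sL=18/5, sR=90/41, mL=-9/5, mR=-1188/205
sensor matrix S = [[10/17, 90/193], [18/5, 90/41]]; det S = -52128/134521
solve [mL_A; mL_B] = S·[w00; w01] and [mR_A; mR_B] = S·[w10; w11]:
  w00 = -1/2, w01 = 0, w10 = -1, w11 = -1

-1/2 0 -1 -1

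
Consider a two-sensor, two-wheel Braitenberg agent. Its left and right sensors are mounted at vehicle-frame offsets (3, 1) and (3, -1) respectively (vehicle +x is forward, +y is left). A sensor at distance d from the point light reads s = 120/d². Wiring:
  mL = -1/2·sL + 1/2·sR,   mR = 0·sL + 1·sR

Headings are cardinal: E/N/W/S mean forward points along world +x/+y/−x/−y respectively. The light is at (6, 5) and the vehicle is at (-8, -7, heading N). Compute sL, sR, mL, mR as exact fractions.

left sensor world pos  = (-9, -4); dL² = 306
right sensor world pos = (-7, -4); dR² = 250
sL = 120/306 = 20/51
sR = 120/250 = 12/25
mL = -1/2·sL + 1/2·sR = 56/1275
mR = 0·sL + 1·sR = 12/25

20/51 12/25 56/1275 12/25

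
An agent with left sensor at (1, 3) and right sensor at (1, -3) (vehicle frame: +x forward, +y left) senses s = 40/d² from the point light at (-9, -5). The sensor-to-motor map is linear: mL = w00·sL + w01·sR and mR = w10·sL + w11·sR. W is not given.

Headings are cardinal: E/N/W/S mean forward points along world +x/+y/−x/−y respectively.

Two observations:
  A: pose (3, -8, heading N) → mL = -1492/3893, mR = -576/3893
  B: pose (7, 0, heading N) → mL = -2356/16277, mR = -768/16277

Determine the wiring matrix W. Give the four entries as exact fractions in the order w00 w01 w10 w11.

-1 1/2 -1/2 1/2

obs A: pose=(3,-8,N) → sL=8/17, sR=40/229, mL=-1492/3893, mR=-576/3893
obs B: pose=(7,0,N) → sL=8/41, sR=40/397, mL=-2356/16277, mR=-768/16277
sensor matrix S = [[8/17, 40/229], [8/41, 40/397]]; det S = 844800/63366361
solve [mL_A; mL_B] = S·[w00; w01] and [mR_A; mR_B] = S·[w10; w11]:
  w00 = -1, w01 = 1/2, w10 = -1/2, w11 = 1/2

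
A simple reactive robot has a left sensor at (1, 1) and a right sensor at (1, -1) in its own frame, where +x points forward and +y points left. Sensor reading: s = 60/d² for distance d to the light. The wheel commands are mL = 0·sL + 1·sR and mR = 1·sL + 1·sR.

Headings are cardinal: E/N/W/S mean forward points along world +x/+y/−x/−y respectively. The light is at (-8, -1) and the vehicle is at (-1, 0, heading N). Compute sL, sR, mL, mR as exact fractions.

left sensor world pos  = (-2, 1); dL² = 40
right sensor world pos = (0, 1); dR² = 68
sL = 60/40 = 3/2
sR = 60/68 = 15/17
mL = 0·sL + 1·sR = 15/17
mR = 1·sL + 1·sR = 81/34

3/2 15/17 15/17 81/34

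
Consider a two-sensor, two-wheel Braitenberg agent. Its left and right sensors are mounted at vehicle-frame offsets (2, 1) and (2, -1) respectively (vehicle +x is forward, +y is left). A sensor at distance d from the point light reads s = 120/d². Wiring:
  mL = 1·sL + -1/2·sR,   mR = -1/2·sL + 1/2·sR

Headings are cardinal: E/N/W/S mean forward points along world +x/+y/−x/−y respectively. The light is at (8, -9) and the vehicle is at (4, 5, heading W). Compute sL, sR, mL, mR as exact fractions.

left sensor world pos  = (2, 4); dL² = 205
right sensor world pos = (2, 6); dR² = 261
sL = 120/205 = 24/41
sR = 120/261 = 40/87
mL = 1·sL + -1/2·sR = 1268/3567
mR = -1/2·sL + 1/2·sR = -224/3567

24/41 40/87 1268/3567 -224/3567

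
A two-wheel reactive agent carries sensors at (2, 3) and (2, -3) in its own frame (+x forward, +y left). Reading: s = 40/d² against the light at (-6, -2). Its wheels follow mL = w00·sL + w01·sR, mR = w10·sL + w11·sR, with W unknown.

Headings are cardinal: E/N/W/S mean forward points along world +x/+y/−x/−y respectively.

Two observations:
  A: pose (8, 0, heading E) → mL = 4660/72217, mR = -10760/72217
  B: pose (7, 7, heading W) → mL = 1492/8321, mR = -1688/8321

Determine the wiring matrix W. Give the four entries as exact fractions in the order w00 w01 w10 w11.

obs A: pose=(8,0,E) → sL=40/281, sR=40/257, mL=4660/72217, mR=-10760/72217
obs B: pose=(7,7,W) → sL=40/157, sR=8/53, mL=1492/8321, mR=-1688/8321
sensor matrix S = [[40/281, 40/257], [40/157, 8/53]]; det S = -10917120/600917657
solve [mL_A; mL_B] = S·[w00; w01] and [mR_A; mR_B] = S·[w10; w11]:
  w00 = 1, w01 = -1/2, w10 = -1/2, w11 = -1/2

1 -1/2 -1/2 -1/2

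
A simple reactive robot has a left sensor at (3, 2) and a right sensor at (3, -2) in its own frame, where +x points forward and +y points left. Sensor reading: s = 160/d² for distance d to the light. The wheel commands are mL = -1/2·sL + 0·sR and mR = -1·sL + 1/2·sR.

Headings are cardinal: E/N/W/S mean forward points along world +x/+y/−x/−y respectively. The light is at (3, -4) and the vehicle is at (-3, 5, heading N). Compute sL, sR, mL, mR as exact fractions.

10/13 1 -5/13 -7/26

left sensor world pos  = (-5, 8); dL² = 208
right sensor world pos = (-1, 8); dR² = 160
sL = 160/208 = 10/13
sR = 160/160 = 1
mL = -1/2·sL + 0·sR = -5/13
mR = -1·sL + 1/2·sR = -7/26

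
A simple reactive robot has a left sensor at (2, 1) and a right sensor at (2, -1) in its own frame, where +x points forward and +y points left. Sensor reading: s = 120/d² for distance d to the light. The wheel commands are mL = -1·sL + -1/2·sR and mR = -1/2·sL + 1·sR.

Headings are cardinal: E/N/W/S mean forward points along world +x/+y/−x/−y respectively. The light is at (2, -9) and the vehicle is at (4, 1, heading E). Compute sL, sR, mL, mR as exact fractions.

120/137 120/97 -19860/13289 10620/13289

left sensor world pos  = (6, 2); dL² = 137
right sensor world pos = (6, 0); dR² = 97
sL = 120/137 = 120/137
sR = 120/97 = 120/97
mL = -1·sL + -1/2·sR = -19860/13289
mR = -1/2·sL + 1·sR = 10620/13289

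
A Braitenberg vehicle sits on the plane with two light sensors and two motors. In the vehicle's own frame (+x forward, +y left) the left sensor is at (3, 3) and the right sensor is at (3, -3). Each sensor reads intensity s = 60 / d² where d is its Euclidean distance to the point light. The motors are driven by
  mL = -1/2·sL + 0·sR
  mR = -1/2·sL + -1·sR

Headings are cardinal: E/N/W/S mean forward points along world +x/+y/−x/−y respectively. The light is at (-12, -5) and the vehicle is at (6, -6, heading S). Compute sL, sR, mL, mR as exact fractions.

60/457 60/241 -30/457 -34650/110137

left sensor world pos  = (9, -9); dL² = 457
right sensor world pos = (3, -9); dR² = 241
sL = 60/457 = 60/457
sR = 60/241 = 60/241
mL = -1/2·sL + 0·sR = -30/457
mR = -1/2·sL + -1·sR = -34650/110137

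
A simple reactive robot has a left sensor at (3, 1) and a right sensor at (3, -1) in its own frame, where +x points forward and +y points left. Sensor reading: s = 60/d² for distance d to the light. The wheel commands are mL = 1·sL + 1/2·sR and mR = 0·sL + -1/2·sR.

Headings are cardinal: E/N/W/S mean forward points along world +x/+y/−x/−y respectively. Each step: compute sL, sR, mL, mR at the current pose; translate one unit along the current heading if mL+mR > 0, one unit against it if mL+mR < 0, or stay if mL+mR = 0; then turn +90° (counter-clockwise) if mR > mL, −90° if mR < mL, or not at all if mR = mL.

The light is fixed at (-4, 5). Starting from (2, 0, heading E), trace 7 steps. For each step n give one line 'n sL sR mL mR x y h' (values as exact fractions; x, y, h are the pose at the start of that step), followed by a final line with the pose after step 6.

0 60/97 20/39 3310/3783 -10/39 2 0 E
1 15/32 3/5 123/160 -3/10 3 0 S
2 12/13 60/41 882/533 -30/41 3 -1 W
3 30/17 30/29 1125/493 -15/29 2 -1 N
4 60/97 20/39 3310/3783 -10/39 2 0 E
5 15/32 3/5 123/160 -3/10 3 0 S
6 12/13 60/41 882/533 -30/41 3 -1 W
final 2 -1 N

n=0: pose=(2,0,E); sL=60/97, sR=20/39; mL=3310/3783, mR=-10/39; mL+mR=60/97 → advance +1; mR−mL=-4280/3783 → turn -1·90°
n=1: pose=(3,0,S); sL=15/32, sR=3/5; mL=123/160, mR=-3/10; mL+mR=15/32 → advance +1; mR−mL=-171/160 → turn -1·90°
n=2: pose=(3,-1,W); sL=12/13, sR=60/41; mL=882/533, mR=-30/41; mL+mR=12/13 → advance +1; mR−mL=-1272/533 → turn -1·90°
n=3: pose=(2,-1,N); sL=30/17, sR=30/29; mL=1125/493, mR=-15/29; mL+mR=30/17 → advance +1; mR−mL=-1380/493 → turn -1·90°
n=4: pose=(2,0,E); sL=60/97, sR=20/39; mL=3310/3783, mR=-10/39; mL+mR=60/97 → advance +1; mR−mL=-4280/3783 → turn -1·90°
n=5: pose=(3,0,S); sL=15/32, sR=3/5; mL=123/160, mR=-3/10; mL+mR=15/32 → advance +1; mR−mL=-171/160 → turn -1·90°
n=6: pose=(3,-1,W); sL=12/13, sR=60/41; mL=882/533, mR=-30/41; mL+mR=12/13 → advance +1; mR−mL=-1272/533 → turn -1·90°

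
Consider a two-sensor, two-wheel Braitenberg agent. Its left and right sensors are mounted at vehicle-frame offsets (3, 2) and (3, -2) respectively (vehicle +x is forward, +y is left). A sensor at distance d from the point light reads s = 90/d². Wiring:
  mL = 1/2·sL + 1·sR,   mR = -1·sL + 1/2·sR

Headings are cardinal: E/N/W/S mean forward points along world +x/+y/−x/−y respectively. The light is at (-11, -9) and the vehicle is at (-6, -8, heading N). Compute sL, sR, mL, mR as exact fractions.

18/5 18/13 207/65 -189/65

left sensor world pos  = (-8, -5); dL² = 25
right sensor world pos = (-4, -5); dR² = 65
sL = 90/25 = 18/5
sR = 90/65 = 18/13
mL = 1/2·sL + 1·sR = 207/65
mR = -1·sL + 1/2·sR = -189/65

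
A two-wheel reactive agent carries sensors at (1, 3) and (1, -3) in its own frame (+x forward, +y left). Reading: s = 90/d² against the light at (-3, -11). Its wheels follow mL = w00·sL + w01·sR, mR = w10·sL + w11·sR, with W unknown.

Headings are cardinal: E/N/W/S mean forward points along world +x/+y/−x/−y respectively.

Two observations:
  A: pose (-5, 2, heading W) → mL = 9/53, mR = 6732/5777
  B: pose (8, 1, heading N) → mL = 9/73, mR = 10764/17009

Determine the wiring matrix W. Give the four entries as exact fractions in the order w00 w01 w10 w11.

0 1/2 1 1

obs A: pose=(-5,2,W) → sL=90/109, sR=18/53, mL=9/53, mR=6732/5777
obs B: pose=(8,1,N) → sL=90/233, sR=18/73, mL=9/73, mR=10764/17009
sensor matrix S = [[90/109, 18/53], [90/233, 18/73]]; det S = 7115040/98260993
solve [mL_A; mL_B] = S·[w00; w01] and [mR_A; mR_B] = S·[w10; w11]:
  w00 = 0, w01 = 1/2, w10 = 1, w11 = 1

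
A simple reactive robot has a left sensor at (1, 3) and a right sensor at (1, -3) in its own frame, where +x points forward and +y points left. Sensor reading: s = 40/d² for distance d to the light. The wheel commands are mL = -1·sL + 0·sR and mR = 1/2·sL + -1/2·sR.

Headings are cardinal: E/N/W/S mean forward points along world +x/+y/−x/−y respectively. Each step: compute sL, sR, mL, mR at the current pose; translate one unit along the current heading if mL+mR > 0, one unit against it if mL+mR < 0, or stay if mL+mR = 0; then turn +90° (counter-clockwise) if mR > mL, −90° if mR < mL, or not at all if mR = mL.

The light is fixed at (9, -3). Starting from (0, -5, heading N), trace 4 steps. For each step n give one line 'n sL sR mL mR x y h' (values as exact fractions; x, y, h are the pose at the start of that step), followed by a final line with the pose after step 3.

0 8/29 40/37 -8/29 -432/1073 0 -5 N
1 5/8 2/5 -5/8 9/80 0 -6 E
2 40/173 40/53 -40/173 -2400/9169 -1 -6 N
3 20/41 4/13 -20/41 48/533 -1 -7 E
final -2 -7 N

n=0: pose=(0,-5,N); sL=8/29, sR=40/37; mL=-8/29, mR=-432/1073; mL+mR=-728/1073 → advance -1; mR−mL=-136/1073 → turn -1·90°
n=1: pose=(0,-6,E); sL=5/8, sR=2/5; mL=-5/8, mR=9/80; mL+mR=-41/80 → advance -1; mR−mL=59/80 → turn +1·90°
n=2: pose=(-1,-6,N); sL=40/173, sR=40/53; mL=-40/173, mR=-2400/9169; mL+mR=-4520/9169 → advance -1; mR−mL=-280/9169 → turn -1·90°
n=3: pose=(-1,-7,E); sL=20/41, sR=4/13; mL=-20/41, mR=48/533; mL+mR=-212/533 → advance -1; mR−mL=308/533 → turn +1·90°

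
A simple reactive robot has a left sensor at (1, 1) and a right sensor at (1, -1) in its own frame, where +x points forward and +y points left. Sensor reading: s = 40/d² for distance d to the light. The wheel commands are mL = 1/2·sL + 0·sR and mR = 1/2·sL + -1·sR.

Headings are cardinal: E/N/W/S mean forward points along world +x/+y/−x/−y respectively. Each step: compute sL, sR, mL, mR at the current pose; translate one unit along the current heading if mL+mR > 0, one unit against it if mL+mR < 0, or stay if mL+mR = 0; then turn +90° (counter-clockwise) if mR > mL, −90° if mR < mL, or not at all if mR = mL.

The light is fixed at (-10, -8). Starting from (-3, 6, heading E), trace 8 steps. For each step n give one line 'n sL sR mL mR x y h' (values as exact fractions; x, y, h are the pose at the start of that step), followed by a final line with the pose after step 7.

n=0: pose=(-3,6,E); sL=40/289, sR=40/233; mL=20/289, mR=-6900/67337; mL+mR=-2240/67337 → advance -1; mR−mL=-40/233 → turn -1·90°
n=1: pose=(-4,6,S); sL=20/109, sR=20/97; mL=10/109, mR=-1210/10573; mL+mR=-240/10573 → advance -1; mR−mL=-20/97 → turn -1·90°
n=2: pose=(-4,7,W); sL=40/221, sR=40/281; mL=20/221, mR=-3220/62101; mL+mR=2400/62101 → advance +1; mR−mL=-40/281 → turn -1·90°
n=3: pose=(-5,7,N); sL=5/34, sR=10/73; mL=5/68, mR=-315/4964; mL+mR=25/2482 → advance +1; mR−mL=-10/73 → turn -1·90°
n=4: pose=(-5,8,E); sL=8/65, sR=40/261; mL=4/65, mR=-1556/16965; mL+mR=-512/16965 → advance -1; mR−mL=-40/261 → turn -1·90°
n=5: pose=(-6,8,S); sL=4/25, sR=20/117; mL=2/25, mR=-266/2925; mL+mR=-32/2925 → advance -1; mR−mL=-20/117 → turn -1·90°
n=6: pose=(-6,9,W); sL=8/53, sR=40/333; mL=4/53, mR=-788/17649; mL+mR=544/17649 → advance +1; mR−mL=-40/333 → turn -1·90°
n=7: pose=(-7,9,N); sL=5/41, sR=2/17; mL=5/82, mR=-79/1394; mL+mR=3/697 → advance +1; mR−mL=-2/17 → turn -1·90°

0 40/289 40/233 20/289 -6900/67337 -3 6 E
1 20/109 20/97 10/109 -1210/10573 -4 6 S
2 40/221 40/281 20/221 -3220/62101 -4 7 W
3 5/34 10/73 5/68 -315/4964 -5 7 N
4 8/65 40/261 4/65 -1556/16965 -5 8 E
5 4/25 20/117 2/25 -266/2925 -6 8 S
6 8/53 40/333 4/53 -788/17649 -6 9 W
7 5/41 2/17 5/82 -79/1394 -7 9 N
final -7 10 E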